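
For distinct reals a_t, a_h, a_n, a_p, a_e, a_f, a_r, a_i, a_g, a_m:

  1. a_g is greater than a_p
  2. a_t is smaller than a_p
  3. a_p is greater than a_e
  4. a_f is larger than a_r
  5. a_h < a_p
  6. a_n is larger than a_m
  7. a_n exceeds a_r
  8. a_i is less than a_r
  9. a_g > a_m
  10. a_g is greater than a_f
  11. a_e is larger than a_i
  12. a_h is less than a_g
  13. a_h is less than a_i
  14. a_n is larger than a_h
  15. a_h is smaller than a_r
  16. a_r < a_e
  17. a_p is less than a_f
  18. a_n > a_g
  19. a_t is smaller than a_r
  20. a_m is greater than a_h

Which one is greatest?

a_n

a_h is not greatest since a_h < a_i; a_t is not greatest since a_t < a_p; a_i is not greatest since a_i < a_e; a_m is not greatest since a_m < a_n; a_r is not greatest since a_r < a_n; a_e is not greatest since a_e < a_p; a_p is not greatest since a_p < a_g; a_f is not greatest since a_f < a_g; a_g is not greatest since a_g < a_n.
Only a_n has nothing above it, so a_n is the greatest.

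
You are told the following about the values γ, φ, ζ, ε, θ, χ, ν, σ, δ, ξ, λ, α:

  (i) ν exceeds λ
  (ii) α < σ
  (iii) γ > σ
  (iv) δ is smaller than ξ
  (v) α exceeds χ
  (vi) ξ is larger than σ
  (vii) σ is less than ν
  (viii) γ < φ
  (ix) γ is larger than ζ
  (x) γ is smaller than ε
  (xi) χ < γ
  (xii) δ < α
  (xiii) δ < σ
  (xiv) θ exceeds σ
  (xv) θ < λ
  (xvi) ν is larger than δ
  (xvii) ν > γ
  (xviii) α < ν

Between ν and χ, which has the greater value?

Link the given pairs in sequence: χ < α; α < σ; σ < θ; θ < λ; λ < ν.
Together: χ < α < σ < θ < λ < ν.
So χ < ν; ν is the larger of the two.

ν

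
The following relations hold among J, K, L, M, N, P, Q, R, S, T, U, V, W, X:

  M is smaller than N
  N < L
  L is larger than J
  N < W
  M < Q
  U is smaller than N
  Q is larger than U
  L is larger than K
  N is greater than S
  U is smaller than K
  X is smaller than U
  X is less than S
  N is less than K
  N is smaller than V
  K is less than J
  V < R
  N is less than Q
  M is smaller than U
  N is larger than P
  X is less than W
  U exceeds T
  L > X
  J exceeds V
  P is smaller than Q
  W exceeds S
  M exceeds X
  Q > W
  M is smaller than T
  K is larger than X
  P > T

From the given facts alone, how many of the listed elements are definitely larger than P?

The elements the relations force above P are N, V, K, J, W, L, Q, R — no chain reaches any other.
That is 8.

8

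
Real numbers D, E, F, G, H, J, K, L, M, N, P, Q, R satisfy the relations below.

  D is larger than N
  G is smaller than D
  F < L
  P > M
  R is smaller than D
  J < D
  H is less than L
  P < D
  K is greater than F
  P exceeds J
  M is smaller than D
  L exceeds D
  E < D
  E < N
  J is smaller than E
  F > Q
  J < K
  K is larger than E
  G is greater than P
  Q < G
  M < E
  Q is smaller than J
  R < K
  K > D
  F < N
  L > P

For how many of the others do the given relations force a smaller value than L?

From L the given relations immediately reach H, P, F, D.
From those, Q, M, J, E, G, N, R — 11 in total.
No other element is forced below L by the given relations, so the count is 11.

11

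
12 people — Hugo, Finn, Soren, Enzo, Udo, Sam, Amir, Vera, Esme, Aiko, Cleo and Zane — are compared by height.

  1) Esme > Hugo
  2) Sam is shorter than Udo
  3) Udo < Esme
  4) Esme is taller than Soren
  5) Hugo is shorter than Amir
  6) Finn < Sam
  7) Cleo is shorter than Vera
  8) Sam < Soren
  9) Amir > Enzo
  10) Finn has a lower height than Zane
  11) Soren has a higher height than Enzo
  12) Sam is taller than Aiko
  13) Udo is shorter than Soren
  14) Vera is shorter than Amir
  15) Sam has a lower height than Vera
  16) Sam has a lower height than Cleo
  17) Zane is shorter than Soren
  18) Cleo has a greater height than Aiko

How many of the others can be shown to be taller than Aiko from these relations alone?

7

The elements the relations force above Aiko are Sam, Cleo, Vera, Udo, Soren, Esme, Amir — no chain reaches any other.
That is 7.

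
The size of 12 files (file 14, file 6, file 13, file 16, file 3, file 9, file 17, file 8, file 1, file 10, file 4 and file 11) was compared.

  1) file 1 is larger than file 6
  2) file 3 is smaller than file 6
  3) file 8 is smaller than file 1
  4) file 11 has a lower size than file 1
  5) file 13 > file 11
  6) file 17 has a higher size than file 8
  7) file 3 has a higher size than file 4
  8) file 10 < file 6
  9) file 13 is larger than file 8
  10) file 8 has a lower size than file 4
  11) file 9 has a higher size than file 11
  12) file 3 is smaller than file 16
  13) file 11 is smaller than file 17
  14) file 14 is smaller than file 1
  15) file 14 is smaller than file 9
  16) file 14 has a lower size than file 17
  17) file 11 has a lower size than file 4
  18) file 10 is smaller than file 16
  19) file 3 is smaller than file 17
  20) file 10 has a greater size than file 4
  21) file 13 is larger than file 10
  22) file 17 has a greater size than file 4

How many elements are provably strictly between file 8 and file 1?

Chaining upward from file 8 reaches: file 4, file 3, file 17, file 10, file 16, file 6, file 13.
Chaining downward from file 1 reaches: file 11, file 14, file 4, file 3, file 10, file 6.
Strictly between file 8 and file 1 are those in both lists: file 4, file 3, file 10, file 6 — 4 elements.

4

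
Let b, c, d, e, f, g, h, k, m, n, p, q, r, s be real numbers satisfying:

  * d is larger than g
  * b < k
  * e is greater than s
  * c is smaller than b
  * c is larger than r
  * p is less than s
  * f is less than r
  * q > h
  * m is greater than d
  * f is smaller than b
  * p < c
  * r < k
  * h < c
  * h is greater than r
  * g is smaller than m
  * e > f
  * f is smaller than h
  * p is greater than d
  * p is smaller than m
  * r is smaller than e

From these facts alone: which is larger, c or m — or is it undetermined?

Following every chain through c: above c we get b, k; below c we get f, g, r, d, h, p.
m is not reached, and no chain runs the other way from m to c.
So the given relations leave the order of c and m undetermined.

undetermined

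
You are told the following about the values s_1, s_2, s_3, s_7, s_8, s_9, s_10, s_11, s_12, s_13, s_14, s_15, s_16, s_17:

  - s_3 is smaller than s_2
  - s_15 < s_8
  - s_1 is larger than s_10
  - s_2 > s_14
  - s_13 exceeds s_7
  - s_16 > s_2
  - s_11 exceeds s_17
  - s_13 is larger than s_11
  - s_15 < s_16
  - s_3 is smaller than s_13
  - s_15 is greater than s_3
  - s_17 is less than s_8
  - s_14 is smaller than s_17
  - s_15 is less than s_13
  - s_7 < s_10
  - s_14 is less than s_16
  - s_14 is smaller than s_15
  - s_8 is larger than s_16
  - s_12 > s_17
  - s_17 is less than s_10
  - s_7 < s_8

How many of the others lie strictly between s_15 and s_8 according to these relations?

Chaining upward from s_15 reaches: s_16, s_13.
Chaining downward from s_8 reaches: s_14, s_3, s_17, s_7, s_2, s_16.
Strictly between s_15 and s_8 are those in both lists: s_16 — 1 element.

1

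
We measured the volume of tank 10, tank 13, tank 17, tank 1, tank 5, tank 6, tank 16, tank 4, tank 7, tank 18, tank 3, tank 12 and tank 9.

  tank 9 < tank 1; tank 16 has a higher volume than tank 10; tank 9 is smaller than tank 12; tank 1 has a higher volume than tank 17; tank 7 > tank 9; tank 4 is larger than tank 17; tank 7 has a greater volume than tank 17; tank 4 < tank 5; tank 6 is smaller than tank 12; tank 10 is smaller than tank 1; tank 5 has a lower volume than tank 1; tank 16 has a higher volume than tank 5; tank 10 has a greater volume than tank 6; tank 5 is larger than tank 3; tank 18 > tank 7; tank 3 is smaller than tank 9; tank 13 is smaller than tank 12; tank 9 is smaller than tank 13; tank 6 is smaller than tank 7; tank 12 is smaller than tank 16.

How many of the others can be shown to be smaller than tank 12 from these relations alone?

4

Directly below tank 12: tank 6, tank 9, tank 13.
One step further: tank 3 (4 so far).
No other element is forced below tank 12 by the given relations, so the count is 4.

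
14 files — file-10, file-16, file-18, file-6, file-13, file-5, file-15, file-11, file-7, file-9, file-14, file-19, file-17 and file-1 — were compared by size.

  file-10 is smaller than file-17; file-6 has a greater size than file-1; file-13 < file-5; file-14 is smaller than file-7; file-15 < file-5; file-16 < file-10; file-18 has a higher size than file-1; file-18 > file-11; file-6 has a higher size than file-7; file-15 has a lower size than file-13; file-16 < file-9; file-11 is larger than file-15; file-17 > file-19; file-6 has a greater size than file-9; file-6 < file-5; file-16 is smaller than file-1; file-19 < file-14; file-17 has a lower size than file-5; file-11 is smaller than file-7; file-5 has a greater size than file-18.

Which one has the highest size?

Chaining downward from file-5: directly below it, file-15, file-13, file-17, file-18, file-6; then file-9, file-10, file-1, file-19, file-11, file-7; then file-16, file-14.
That covers every other element, and nothing is given above file-5, so file-5 is the highest size.

file-5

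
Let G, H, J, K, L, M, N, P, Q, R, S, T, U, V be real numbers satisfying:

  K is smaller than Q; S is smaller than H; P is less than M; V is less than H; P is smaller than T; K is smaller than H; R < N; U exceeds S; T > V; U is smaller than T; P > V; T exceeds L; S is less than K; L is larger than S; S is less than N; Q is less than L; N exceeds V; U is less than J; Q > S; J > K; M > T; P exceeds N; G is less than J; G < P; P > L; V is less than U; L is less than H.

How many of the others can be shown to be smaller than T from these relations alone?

Directly below T: V, U, L, P.
One step further: S, G, Q, N (8 so far).
One step further: K, R (10 so far).
Nothing else is reachable below T; 10 in all.

10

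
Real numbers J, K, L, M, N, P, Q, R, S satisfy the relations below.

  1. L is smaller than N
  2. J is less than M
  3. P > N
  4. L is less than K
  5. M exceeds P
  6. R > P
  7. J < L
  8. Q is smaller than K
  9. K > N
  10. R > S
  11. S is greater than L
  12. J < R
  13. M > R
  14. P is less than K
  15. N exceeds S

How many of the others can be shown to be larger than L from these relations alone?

Directly above L: S, N, K.
One step further: P, R (5 so far).
One step further: M (6 so far).
Nothing else is reachable above L; 6 in all.

6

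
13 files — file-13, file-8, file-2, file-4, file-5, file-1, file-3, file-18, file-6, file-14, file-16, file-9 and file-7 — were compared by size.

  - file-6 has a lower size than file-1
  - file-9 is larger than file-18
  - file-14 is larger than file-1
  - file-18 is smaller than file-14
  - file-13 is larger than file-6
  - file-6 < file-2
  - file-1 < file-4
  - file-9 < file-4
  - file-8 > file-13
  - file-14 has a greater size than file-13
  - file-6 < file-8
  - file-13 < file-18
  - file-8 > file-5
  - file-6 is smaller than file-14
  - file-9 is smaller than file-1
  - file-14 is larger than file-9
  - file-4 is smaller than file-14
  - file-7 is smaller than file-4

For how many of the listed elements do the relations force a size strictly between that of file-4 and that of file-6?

The relations place file-6 below file-4. An element lies strictly between them when it is forced above file-6 and also forced below file-4.
Above file-6: {file-13, file-2, file-18, file-9, file-1, file-8, file-14}. Below file-4: {file-7, file-13, file-18, file-9, file-1}.
Intersection: {file-13, file-18, file-9, file-1} — 4.

4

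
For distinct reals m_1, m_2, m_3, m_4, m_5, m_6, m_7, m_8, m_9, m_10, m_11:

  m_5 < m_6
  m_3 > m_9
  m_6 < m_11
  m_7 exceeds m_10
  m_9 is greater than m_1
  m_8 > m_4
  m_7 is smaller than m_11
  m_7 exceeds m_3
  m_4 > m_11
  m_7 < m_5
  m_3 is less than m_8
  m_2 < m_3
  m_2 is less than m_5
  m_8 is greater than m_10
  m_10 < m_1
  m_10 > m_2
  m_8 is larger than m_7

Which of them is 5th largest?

The consecutive relations fix a unique order: m_2 < m_10 < m_1 < m_9 < m_3 < m_7 < m_5 < m_6 < m_11 < m_4 < m_8.
Counting 5 from the largest end gives m_5.

m_5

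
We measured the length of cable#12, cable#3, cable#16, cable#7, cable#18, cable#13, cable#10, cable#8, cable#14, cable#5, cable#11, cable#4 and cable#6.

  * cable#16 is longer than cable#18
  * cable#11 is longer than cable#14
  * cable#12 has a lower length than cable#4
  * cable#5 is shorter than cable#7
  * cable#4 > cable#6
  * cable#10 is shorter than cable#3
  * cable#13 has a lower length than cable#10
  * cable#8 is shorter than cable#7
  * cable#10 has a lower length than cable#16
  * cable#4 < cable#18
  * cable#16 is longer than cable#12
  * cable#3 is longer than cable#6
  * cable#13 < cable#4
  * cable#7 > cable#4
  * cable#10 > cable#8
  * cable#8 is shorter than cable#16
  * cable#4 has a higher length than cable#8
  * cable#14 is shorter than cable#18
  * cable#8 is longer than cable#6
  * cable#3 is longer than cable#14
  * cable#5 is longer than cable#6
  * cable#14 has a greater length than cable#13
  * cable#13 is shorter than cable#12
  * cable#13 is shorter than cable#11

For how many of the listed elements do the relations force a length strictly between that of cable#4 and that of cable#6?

The relations place cable#6 below cable#4. An element lies strictly between them when it is forced above cable#6 and also forced below cable#4.
Above cable#6: {cable#8, cable#10, cable#5, cable#18, cable#7, cable#16, cable#3}. Below cable#4: {cable#13, cable#8, cable#12}.
Intersection: {cable#8} — 1.

1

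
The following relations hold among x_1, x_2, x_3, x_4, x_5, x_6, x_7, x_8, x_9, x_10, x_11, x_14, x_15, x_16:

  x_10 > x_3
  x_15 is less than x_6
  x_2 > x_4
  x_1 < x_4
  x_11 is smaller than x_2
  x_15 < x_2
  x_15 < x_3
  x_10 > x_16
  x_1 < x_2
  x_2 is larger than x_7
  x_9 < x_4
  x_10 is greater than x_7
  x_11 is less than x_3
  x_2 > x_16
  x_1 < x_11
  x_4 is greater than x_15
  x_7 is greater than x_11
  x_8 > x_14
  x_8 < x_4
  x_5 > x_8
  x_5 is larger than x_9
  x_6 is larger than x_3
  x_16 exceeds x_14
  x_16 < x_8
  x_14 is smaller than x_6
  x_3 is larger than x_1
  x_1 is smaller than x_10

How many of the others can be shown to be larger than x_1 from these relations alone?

7

The elements the relations force above x_1 are x_11, x_3, x_6, x_4, x_7, x_2, x_10 — no chain reaches any other.
That is 7.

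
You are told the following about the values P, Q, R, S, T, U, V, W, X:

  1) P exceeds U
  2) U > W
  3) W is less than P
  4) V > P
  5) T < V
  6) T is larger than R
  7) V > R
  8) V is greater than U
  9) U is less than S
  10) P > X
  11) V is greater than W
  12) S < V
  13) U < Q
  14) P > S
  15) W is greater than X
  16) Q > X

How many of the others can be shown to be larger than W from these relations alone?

5

The elements the relations force above W are U, S, P, Q, V — no chain reaches any other.
That is 5.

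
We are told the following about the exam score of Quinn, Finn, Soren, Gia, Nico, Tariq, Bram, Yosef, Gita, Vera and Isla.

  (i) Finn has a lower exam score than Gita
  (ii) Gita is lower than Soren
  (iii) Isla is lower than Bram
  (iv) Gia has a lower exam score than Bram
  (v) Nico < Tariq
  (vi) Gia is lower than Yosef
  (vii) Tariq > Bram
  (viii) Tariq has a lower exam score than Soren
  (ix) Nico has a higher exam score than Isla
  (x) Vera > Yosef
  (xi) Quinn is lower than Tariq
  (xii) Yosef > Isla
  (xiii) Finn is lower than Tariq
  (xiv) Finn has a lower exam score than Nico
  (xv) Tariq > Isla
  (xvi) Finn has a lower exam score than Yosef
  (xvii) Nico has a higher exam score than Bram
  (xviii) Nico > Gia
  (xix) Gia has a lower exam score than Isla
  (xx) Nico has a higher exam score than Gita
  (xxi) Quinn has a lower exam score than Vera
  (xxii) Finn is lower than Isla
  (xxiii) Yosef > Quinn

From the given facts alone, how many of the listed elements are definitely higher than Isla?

6

The elements the relations force above Isla are Bram, Yosef, Vera, Nico, Tariq, Soren — no chain reaches any other.
That is 6.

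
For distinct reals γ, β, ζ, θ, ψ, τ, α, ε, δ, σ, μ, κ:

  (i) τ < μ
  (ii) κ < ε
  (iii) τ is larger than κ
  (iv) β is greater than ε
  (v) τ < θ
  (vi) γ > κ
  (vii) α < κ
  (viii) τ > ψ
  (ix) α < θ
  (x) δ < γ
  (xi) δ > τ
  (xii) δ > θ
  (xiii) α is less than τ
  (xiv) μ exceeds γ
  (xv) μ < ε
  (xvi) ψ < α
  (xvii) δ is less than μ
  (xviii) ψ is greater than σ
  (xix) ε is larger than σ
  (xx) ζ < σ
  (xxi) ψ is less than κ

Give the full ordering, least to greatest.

ζ < σ < ψ < α < κ < τ < θ < δ < γ < μ < ε < β

Nothing is placed below ζ, so it is least; from there ζ < σ; σ < ψ; ψ < α; α < κ; κ < τ; τ < θ; θ < δ; δ < γ; γ < μ; μ < ε; ε < β, each given directly.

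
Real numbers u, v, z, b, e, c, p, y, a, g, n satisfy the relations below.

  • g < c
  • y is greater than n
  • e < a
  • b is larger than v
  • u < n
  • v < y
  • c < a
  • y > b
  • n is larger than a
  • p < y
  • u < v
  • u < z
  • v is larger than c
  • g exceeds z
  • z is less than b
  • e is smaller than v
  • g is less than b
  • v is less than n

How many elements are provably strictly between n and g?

3

The relations place g below n. An element lies strictly between them when it is forced above g and also forced below n.
Above g: {c, v, a, b, y}. Below n: {u, e, z, c, v, a}.
Intersection: {c, v, a} — 3.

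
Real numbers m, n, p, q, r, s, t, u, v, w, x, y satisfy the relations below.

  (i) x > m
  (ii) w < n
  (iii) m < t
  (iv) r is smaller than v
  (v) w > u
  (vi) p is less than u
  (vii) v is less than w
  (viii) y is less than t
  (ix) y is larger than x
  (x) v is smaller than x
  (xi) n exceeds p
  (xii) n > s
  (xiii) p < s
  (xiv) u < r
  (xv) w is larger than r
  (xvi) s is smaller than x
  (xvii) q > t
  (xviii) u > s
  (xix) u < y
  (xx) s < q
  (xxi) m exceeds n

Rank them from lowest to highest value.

The consecutive links are each given: p < s; s < u; u < r; r < v; v < w; w < n; n < m; m < x; x < y; y < t; t < q.

p < s < u < r < v < w < n < m < x < y < t < q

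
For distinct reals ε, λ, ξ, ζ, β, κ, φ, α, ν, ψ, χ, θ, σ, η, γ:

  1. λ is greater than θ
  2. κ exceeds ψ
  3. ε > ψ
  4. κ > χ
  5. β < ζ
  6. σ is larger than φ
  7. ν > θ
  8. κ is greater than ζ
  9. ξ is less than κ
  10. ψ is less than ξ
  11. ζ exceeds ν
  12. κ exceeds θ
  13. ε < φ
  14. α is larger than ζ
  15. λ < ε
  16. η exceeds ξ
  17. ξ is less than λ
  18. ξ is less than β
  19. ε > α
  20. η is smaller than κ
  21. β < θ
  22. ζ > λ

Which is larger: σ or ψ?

σ

The relevant relations are ψ < ξ; ξ < β; β < θ; θ < λ; λ < ζ; ζ < α; α < ε; ε < φ; φ < σ.
Together: ψ < ξ < β < θ < λ < ζ < α < ε < φ < σ.
So ψ < σ; σ is the larger of the two.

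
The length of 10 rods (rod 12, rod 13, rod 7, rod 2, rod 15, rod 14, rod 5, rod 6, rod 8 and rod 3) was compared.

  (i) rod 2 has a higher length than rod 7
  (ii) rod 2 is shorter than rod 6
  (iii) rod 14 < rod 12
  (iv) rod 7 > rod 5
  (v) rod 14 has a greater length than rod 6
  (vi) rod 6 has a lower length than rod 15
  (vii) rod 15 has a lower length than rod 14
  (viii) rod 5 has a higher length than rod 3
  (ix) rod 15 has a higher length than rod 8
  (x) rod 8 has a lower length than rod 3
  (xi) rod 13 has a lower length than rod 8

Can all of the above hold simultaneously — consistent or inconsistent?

consistent

Every relation is compatible with rod 13 < rod 8 < rod 3 < rod 5 < rod 7 < rod 2 < rod 6 < rod 15 < rod 14 < rod 12; the set is consistent.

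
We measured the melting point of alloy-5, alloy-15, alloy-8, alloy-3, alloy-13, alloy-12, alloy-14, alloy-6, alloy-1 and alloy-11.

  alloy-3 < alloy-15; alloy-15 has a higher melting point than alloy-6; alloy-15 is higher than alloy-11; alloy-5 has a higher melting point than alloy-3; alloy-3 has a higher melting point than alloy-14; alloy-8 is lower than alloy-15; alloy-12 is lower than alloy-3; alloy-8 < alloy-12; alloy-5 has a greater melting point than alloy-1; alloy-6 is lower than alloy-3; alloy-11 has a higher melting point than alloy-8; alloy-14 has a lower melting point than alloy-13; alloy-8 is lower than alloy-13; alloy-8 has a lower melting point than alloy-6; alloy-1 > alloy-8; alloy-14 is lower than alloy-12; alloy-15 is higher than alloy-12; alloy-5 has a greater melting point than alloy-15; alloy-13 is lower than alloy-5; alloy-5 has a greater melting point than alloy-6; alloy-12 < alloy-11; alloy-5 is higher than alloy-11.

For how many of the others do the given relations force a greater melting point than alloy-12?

From alloy-12 the given relations immediately reach alloy-11, alloy-3, alloy-15.
From those, alloy-5 — 4 in total.
Nothing else is reachable above alloy-12; 4 in all.

4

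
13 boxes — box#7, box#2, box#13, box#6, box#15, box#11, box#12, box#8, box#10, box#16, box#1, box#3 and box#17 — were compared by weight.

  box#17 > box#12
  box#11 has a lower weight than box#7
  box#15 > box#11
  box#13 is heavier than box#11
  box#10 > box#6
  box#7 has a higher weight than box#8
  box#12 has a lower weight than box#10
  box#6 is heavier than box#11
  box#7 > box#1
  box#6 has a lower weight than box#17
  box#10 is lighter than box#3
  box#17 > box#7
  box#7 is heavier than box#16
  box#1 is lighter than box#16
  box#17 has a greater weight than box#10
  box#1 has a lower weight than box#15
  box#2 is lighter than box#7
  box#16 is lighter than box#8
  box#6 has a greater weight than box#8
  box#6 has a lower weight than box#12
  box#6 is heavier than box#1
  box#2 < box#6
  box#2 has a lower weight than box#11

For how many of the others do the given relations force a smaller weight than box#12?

The elements the relations force below box#12 are box#2, box#1, box#11, box#16, box#8, box#6 — no chain reaches any other.
That is 6.

6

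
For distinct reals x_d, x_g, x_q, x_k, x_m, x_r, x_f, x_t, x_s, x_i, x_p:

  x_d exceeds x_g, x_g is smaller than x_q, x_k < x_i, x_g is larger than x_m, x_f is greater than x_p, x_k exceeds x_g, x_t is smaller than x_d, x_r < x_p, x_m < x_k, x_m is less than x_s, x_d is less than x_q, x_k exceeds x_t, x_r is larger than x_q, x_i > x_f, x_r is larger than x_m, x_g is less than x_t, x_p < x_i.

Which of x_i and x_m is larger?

x_m < x_g and x_g < x_d give x_m < x_d.
With x_d < x_q: x_m < x_g < x_d < x_q.
Then x_q < x_r extends the chain to x_r.
Then x_r < x_p extends the chain to x_p.
With x_p < x_f: x_m < x_g < x_d < x_q < x_r < x_p < x_f.
Then x_f < x_i extends the chain to x_i.
So x_m < x_i; x_i is the larger of the two.

x_i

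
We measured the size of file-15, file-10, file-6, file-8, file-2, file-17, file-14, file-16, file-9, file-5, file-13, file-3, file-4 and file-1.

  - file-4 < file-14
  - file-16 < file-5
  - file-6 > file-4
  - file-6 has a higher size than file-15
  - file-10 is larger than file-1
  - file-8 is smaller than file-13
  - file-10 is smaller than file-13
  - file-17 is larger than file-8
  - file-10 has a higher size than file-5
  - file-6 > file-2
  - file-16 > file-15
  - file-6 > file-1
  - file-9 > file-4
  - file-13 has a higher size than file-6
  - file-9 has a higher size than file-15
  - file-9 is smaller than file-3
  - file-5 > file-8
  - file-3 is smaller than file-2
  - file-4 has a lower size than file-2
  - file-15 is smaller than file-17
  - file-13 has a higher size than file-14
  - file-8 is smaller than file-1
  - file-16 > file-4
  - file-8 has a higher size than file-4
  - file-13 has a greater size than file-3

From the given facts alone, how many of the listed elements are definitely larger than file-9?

4

The elements the relations force above file-9 are file-3, file-2, file-6, file-13 — no chain reaches any other.
That is 4.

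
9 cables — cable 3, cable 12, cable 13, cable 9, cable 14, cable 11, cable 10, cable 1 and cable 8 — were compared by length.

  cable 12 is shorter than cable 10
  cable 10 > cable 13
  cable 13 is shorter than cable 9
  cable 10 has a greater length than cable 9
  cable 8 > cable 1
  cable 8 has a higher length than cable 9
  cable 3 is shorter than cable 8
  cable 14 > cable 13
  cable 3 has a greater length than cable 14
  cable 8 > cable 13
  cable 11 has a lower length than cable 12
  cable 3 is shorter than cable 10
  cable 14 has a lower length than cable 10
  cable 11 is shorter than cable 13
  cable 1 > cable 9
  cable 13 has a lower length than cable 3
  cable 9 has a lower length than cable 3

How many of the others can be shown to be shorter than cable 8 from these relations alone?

From cable 8 the given relations immediately reach cable 13, cable 9, cable 1, cable 3.
From those, cable 11, cable 14 — 6 in total.
Nothing else is reachable below cable 8; 6 in all.

6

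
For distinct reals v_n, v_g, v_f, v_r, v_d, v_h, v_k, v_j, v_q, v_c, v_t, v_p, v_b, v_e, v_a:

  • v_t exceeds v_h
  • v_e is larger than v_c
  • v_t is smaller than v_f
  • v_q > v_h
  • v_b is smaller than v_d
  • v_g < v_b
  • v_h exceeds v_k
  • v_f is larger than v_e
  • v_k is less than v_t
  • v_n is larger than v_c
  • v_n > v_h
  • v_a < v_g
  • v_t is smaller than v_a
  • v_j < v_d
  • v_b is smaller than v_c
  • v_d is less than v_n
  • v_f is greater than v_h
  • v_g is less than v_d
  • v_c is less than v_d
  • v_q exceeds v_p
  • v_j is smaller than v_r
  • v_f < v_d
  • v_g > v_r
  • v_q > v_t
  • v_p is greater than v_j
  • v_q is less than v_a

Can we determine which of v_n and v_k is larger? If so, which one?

Chaining the given relations: v_k < v_h < v_t < v_q < v_a < v_g < v_b < v_c < v_e < v_f < v_d < v_n.
So v_n is larger.

v_n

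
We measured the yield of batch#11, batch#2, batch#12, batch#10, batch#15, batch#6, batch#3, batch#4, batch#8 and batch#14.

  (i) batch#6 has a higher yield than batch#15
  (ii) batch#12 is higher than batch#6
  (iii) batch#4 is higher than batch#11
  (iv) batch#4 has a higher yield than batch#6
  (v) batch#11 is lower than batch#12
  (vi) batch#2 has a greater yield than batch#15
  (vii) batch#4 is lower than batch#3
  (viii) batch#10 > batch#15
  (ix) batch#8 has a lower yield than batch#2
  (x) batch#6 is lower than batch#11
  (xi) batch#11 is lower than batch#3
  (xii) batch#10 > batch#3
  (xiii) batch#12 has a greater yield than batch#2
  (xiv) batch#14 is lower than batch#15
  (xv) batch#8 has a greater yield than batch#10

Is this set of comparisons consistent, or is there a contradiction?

consistent

The single ordering batch#14 < batch#15 < batch#6 < batch#11 < batch#4 < batch#3 < batch#10 < batch#8 < batch#2 < batch#12 satisfies every listed relation, so no contradiction arises.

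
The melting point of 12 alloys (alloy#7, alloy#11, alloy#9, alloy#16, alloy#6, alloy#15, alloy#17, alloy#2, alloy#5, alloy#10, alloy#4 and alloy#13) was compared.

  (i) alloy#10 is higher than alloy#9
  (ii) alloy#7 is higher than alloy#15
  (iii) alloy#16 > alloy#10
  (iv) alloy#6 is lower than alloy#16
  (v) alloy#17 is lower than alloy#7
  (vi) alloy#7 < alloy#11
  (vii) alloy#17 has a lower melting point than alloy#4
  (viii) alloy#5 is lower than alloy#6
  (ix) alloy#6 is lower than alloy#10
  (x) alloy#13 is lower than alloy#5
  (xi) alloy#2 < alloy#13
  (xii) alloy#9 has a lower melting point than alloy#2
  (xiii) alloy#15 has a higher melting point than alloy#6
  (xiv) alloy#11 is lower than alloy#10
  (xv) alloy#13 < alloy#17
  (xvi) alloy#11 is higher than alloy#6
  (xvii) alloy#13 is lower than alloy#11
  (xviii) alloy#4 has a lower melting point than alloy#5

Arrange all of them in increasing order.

alloy#9 < alloy#2 < alloy#13 < alloy#17 < alloy#4 < alloy#5 < alloy#6 < alloy#15 < alloy#7 < alloy#11 < alloy#10 < alloy#16

The consecutive links are each given: alloy#9 < alloy#2; alloy#2 < alloy#13; alloy#13 < alloy#17; alloy#17 < alloy#4; alloy#4 < alloy#5; alloy#5 < alloy#6; alloy#6 < alloy#15; alloy#15 < alloy#7; alloy#7 < alloy#11; alloy#11 < alloy#10; alloy#10 < alloy#16.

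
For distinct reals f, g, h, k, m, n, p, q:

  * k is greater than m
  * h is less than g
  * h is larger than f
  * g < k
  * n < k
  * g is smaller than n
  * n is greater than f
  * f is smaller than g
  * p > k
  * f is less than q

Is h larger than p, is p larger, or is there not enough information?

p

h < g and g < n give h < n.
With n < k: h < g < n < k.
With k < p: h < g < n < k < p.
So p is larger.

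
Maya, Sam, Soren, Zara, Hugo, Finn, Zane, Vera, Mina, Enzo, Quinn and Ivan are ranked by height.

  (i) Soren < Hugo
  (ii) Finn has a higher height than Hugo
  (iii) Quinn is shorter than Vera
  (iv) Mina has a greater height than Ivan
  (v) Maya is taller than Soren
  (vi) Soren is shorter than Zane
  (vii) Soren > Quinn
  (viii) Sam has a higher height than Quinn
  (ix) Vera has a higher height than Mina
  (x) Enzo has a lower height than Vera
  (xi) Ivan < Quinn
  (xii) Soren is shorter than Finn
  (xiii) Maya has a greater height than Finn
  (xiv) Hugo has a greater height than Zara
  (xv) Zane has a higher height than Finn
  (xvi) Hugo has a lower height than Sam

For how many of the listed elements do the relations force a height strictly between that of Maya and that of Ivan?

Chaining upward from Ivan reaches: Quinn, Mina, Soren, Hugo, Finn, Zane, Sam, Vera.
Chaining downward from Maya reaches: Quinn, Soren, Zara, Hugo, Finn.
Strictly between Ivan and Maya are those in both lists: Quinn, Soren, Hugo, Finn — 4 elements.

4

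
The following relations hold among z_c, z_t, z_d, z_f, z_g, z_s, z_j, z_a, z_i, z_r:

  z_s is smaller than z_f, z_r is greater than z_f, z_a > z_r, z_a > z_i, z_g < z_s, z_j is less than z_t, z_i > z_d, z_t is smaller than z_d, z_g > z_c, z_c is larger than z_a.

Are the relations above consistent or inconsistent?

inconsistent

We have z_r < z_a stated directly, yet also z_a < z_c < z_g < z_s < z_f < z_r by chaining the others — so z_a < z_r. Contradiction.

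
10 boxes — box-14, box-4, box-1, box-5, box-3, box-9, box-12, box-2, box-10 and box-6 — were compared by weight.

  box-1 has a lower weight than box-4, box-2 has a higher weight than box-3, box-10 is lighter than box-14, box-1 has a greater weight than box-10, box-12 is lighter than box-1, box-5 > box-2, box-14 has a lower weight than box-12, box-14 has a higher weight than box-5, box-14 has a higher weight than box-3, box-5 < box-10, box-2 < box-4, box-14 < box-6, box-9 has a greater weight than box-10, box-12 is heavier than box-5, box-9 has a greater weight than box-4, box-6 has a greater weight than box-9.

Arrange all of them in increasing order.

box-3 < box-2 < box-5 < box-10 < box-14 < box-12 < box-1 < box-4 < box-9 < box-6

The consecutive links are each given: box-3 < box-2; box-2 < box-5; box-5 < box-10; box-10 < box-14; box-14 < box-12; box-12 < box-1; box-1 < box-4; box-4 < box-9; box-9 < box-6.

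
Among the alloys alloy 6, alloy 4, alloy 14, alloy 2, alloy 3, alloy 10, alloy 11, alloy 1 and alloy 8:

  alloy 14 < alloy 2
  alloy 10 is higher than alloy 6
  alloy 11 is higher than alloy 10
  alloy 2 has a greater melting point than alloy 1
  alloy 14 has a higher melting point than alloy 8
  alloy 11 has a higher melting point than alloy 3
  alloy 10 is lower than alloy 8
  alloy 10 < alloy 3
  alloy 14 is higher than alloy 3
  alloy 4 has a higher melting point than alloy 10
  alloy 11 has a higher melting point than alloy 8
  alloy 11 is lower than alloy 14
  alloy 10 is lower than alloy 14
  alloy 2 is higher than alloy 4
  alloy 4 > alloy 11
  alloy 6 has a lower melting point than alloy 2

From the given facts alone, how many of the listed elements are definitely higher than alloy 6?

7

The elements the relations force above alloy 6 are alloy 10, alloy 3, alloy 8, alloy 11, alloy 14, alloy 4, alloy 2 — no chain reaches any other.
That is 7.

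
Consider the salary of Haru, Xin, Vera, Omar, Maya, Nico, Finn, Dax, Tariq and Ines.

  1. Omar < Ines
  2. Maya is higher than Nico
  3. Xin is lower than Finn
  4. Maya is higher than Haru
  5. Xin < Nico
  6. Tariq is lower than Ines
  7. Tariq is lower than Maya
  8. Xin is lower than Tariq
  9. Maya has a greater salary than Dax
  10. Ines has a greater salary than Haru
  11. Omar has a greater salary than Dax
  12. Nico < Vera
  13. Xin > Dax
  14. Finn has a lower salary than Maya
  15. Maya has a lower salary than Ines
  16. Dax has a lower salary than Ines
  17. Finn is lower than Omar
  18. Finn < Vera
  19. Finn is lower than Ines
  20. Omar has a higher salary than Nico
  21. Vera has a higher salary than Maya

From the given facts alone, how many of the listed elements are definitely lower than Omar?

The elements the relations force below Omar are Dax, Xin, Finn, Nico — no chain reaches any other.
That is 4.

4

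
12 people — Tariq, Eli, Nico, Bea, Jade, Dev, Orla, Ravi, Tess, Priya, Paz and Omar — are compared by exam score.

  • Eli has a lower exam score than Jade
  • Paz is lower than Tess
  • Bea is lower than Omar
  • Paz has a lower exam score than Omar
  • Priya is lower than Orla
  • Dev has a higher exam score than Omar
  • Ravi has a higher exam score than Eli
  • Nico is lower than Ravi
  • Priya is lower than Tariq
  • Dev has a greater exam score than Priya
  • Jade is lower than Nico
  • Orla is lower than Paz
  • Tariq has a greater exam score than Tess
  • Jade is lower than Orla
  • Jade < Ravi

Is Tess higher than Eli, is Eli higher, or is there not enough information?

Tess

Eli < Jade and Jade < Orla give Eli < Orla.
Then Orla < Paz extends the chain to Paz.
Then Paz < Tess extends the chain to Tess.
So Tess is higher.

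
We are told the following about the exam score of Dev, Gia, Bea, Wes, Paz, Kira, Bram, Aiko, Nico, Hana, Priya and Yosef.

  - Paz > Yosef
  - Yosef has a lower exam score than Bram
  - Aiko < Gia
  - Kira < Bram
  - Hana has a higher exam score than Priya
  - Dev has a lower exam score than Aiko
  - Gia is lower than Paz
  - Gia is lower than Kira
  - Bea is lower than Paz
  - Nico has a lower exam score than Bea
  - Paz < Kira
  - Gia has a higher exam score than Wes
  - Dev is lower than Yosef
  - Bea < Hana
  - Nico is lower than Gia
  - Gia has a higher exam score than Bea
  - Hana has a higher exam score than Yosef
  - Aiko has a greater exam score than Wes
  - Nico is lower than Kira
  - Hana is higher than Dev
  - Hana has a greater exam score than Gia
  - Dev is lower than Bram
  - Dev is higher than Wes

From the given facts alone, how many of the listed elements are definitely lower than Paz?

The elements the relations force below Paz are Wes, Nico, Dev, Bea, Aiko, Yosef, Gia — no chain reaches any other.
That is 7.

7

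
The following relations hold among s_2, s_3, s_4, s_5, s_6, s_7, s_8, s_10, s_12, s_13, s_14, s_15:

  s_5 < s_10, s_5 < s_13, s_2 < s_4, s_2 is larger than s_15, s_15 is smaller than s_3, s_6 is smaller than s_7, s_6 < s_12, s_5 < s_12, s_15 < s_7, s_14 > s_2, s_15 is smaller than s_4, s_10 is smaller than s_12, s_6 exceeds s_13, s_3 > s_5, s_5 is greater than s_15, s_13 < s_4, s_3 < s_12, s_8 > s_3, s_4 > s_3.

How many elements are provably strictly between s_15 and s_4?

4

The relations place s_15 below s_4. An element lies strictly between them when it is forced above s_15 and also forced below s_4.
Above s_15: {s_5, s_10, s_2, s_3, s_13, s_14, s_6, s_12, s_7, s_8}. Below s_4: {s_5, s_2, s_3, s_13}.
Intersection: {s_5, s_2, s_3, s_13} — 4.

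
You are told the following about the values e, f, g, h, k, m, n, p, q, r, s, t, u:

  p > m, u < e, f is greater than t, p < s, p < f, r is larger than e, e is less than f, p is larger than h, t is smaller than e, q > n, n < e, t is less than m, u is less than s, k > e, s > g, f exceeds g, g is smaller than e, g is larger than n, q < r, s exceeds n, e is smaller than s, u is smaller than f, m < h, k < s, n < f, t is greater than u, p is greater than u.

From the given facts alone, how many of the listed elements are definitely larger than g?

5

From g the given relations immediately reach e, s, f.
From those, r, k — 5 in total.
No other element is forced above g by the given relations, so the count is 5.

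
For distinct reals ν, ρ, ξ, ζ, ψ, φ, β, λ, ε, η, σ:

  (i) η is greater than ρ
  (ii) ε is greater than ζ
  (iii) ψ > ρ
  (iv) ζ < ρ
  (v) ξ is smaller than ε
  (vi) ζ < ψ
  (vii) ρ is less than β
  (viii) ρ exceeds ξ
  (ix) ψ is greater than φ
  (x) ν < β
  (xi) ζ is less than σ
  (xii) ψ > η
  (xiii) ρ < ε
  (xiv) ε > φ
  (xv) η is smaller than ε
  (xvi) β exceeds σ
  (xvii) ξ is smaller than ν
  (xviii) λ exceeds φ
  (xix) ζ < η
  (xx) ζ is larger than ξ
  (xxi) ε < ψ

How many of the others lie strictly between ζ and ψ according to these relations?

3

The relations place ζ below ψ. An element lies strictly between them when it is forced above ζ and also forced below ψ.
Above ζ: {σ, ρ, η, ε, β}. Below ψ: {ξ, φ, ρ, η, ε}.
Intersection: {ρ, η, ε} — 3.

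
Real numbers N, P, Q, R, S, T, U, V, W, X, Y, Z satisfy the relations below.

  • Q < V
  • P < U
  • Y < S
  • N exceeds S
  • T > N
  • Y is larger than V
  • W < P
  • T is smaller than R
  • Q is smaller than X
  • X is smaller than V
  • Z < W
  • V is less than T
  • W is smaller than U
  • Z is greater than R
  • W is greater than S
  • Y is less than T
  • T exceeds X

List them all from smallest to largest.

Nothing is placed below Q, so it is least; from there Q < X; X < V; V < Y; Y < S; S < N; N < T; T < R; R < Z; Z < W; W < P; P < U, each given directly.

Q < X < V < Y < S < N < T < R < Z < W < P < U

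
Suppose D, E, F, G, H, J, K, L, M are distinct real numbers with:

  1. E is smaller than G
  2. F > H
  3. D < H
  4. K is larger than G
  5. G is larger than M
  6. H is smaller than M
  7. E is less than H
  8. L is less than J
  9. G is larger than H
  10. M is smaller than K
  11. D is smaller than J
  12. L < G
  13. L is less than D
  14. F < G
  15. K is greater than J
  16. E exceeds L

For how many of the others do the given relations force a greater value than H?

4

Directly above H: F, M, G.
One step further: K (4 so far).
Nothing else is reachable above H; 4 in all.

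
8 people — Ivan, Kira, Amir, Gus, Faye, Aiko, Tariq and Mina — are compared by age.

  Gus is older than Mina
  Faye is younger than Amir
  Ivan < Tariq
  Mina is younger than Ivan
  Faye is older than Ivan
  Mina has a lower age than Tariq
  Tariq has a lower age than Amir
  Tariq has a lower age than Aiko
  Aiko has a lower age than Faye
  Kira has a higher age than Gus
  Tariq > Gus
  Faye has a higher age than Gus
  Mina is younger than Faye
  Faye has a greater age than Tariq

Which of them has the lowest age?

Mina

Chaining upward from Mina: directly above it, Ivan, Gus, Tariq, Faye; then Kira, Aiko, Amir.
That covers every other element, and nothing is given below Mina, so Mina is the lowest age.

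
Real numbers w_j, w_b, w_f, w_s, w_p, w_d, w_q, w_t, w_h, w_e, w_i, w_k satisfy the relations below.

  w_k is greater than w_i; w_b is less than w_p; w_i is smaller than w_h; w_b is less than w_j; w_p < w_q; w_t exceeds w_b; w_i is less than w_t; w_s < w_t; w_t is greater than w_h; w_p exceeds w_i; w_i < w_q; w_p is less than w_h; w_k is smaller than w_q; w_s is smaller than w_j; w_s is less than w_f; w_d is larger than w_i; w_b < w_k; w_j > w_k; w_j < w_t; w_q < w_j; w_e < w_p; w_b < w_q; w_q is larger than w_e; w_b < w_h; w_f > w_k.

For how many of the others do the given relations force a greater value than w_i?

Directly above w_i: w_p, w_k, w_d, w_q, w_h, w_t.
One step further: w_f, w_j (8 so far).
Nothing else is reachable above w_i; 8 in all.

8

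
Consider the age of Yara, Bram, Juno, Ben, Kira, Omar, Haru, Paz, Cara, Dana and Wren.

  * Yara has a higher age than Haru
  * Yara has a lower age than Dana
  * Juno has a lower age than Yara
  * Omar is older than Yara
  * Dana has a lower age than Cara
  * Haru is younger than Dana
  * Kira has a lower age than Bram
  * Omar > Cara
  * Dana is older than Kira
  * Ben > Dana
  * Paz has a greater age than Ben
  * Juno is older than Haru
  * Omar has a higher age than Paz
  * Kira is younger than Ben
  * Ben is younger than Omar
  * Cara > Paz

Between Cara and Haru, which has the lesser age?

Haru

Chaining the given relations: Haru < Juno < Yara < Dana < Ben < Paz < Cara.
So Haru < Cara; Haru is the younger of the two.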